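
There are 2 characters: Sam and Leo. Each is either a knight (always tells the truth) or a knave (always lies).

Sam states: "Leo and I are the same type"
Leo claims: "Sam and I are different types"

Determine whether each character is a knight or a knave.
Sam is a knave.
Leo is a knight.

Verification:
- Sam (knave) says "Leo and I are the same type" - this is FALSE (a lie) because Sam is a knave and Leo is a knight.
- Leo (knight) says "Sam and I are different types" - this is TRUE because Leo is a knight and Sam is a knave.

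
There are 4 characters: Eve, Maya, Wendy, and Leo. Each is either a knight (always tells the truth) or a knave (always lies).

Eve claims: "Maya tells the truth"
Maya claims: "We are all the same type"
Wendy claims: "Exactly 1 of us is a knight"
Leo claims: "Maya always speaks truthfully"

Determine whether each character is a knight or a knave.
Eve is a knave.
Maya is a knave.
Wendy is a knight.
Leo is a knave.

Verification:
- Eve (knave) says "Maya tells the truth" - this is FALSE (a lie) because Maya is a knave.
- Maya (knave) says "We are all the same type" - this is FALSE (a lie) because Wendy is a knight and Eve, Maya, and Leo are knaves.
- Wendy (knight) says "Exactly 1 of us is a knight" - this is TRUE because there are 1 knights.
- Leo (knave) says "Maya always speaks truthfully" - this is FALSE (a lie) because Maya is a knave.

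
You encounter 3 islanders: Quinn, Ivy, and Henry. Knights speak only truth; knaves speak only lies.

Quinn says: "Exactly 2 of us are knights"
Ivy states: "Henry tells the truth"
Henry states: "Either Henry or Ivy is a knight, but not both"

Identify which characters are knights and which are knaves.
Quinn is a knave.
Ivy is a knave.
Henry is a knave.

Verification:
- Quinn (knave) says "Exactly 2 of us are knights" - this is FALSE (a lie) because there are 0 knights.
- Ivy (knave) says "Henry tells the truth" - this is FALSE (a lie) because Henry is a knave.
- Henry (knave) says "Either Henry or Ivy is a knight, but not both" - this is FALSE (a lie) because Henry is a knave and Ivy is a knave.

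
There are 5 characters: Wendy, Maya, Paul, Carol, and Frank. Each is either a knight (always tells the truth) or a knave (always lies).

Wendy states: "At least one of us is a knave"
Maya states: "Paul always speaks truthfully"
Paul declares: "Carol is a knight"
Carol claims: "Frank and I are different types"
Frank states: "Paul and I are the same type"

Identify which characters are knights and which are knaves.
Wendy is a knight.
Maya is a knight.
Paul is a knight.
Carol is a knight.
Frank is a knave.

Verification:
- Wendy (knight) says "At least one of us is a knave" - this is TRUE because Frank is a knave.
- Maya (knight) says "Paul always speaks truthfully" - this is TRUE because Paul is a knight.
- Paul (knight) says "Carol is a knight" - this is TRUE because Carol is a knight.
- Carol (knight) says "Frank and I are different types" - this is TRUE because Carol is a knight and Frank is a knave.
- Frank (knave) says "Paul and I are the same type" - this is FALSE (a lie) because Frank is a knave and Paul is a knight.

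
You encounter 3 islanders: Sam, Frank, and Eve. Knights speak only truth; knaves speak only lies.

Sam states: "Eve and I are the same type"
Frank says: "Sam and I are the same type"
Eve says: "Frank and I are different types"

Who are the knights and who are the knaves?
Sam is a knight.
Frank is a knave.
Eve is a knight.

Verification:
- Sam (knight) says "Eve and I are the same type" - this is TRUE because Sam is a knight and Eve is a knight.
- Frank (knave) says "Sam and I are the same type" - this is FALSE (a lie) because Frank is a knave and Sam is a knight.
- Eve (knight) says "Frank and I are different types" - this is TRUE because Eve is a knight and Frank is a knave.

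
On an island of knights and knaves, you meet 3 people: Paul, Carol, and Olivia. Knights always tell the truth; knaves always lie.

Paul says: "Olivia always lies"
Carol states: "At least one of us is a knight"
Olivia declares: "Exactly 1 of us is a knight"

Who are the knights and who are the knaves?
Paul is a knight.
Carol is a knight.
Olivia is a knave.

Verification:
- Paul (knight) says "Olivia always lies" - this is TRUE because Olivia is a knave.
- Carol (knight) says "At least one of us is a knight" - this is TRUE because Paul and Carol are knights.
- Olivia (knave) says "Exactly 1 of us is a knight" - this is FALSE (a lie) because there are 2 knights.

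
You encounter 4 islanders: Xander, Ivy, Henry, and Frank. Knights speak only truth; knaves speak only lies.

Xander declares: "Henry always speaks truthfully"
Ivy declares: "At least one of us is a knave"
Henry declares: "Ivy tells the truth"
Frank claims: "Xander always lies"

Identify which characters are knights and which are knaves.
Xander is a knight.
Ivy is a knight.
Henry is a knight.
Frank is a knave.

Verification:
- Xander (knight) says "Henry always speaks truthfully" - this is TRUE because Henry is a knight.
- Ivy (knight) says "At least one of us is a knave" - this is TRUE because Frank is a knave.
- Henry (knight) says "Ivy tells the truth" - this is TRUE because Ivy is a knight.
- Frank (knave) says "Xander always lies" - this is FALSE (a lie) because Xander is a knight.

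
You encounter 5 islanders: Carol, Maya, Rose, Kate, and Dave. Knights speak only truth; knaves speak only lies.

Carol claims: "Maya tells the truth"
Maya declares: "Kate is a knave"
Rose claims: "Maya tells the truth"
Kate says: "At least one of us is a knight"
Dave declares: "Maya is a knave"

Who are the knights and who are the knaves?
Carol is a knave.
Maya is a knave.
Rose is a knave.
Kate is a knight.
Dave is a knight.

Verification:
- Carol (knave) says "Maya tells the truth" - this is FALSE (a lie) because Maya is a knave.
- Maya (knave) says "Kate is a knave" - this is FALSE (a lie) because Kate is a knight.
- Rose (knave) says "Maya tells the truth" - this is FALSE (a lie) because Maya is a knave.
- Kate (knight) says "At least one of us is a knight" - this is TRUE because Kate and Dave are knights.
- Dave (knight) says "Maya is a knave" - this is TRUE because Maya is a knave.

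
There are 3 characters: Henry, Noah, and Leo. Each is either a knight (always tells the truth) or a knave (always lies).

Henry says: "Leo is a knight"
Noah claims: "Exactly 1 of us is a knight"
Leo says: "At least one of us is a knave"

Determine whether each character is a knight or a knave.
Henry is a knight.
Noah is a knave.
Leo is a knight.

Verification:
- Henry (knight) says "Leo is a knight" - this is TRUE because Leo is a knight.
- Noah (knave) says "Exactly 1 of us is a knight" - this is FALSE (a lie) because there are 2 knights.
- Leo (knight) says "At least one of us is a knave" - this is TRUE because Noah is a knave.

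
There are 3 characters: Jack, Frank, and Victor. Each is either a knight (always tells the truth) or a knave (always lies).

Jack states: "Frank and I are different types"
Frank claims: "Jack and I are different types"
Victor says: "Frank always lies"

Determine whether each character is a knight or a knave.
Jack is a knave.
Frank is a knave.
Victor is a knight.

Verification:
- Jack (knave) says "Frank and I are different types" - this is FALSE (a lie) because Jack is a knave and Frank is a knave.
- Frank (knave) says "Jack and I are different types" - this is FALSE (a lie) because Frank is a knave and Jack is a knave.
- Victor (knight) says "Frank always lies" - this is TRUE because Frank is a knave.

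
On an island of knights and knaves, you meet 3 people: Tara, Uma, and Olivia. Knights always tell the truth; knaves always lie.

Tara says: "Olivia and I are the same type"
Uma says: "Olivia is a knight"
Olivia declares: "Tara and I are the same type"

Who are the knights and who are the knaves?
Tara is a knight.
Uma is a knight.
Olivia is a knight.

Verification:
- Tara (knight) says "Olivia and I are the same type" - this is TRUE because Tara is a knight and Olivia is a knight.
- Uma (knight) says "Olivia is a knight" - this is TRUE because Olivia is a knight.
- Olivia (knight) says "Tara and I are the same type" - this is TRUE because Olivia is a knight and Tara is a knight.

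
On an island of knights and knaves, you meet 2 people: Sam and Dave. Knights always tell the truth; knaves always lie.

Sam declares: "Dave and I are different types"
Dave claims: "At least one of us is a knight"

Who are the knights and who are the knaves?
Sam is a knave.
Dave is a knave.

Verification:
- Sam (knave) says "Dave and I are different types" - this is FALSE (a lie) because Sam is a knave and Dave is a knave.
- Dave (knave) says "At least one of us is a knight" - this is FALSE (a lie) because no one is a knight.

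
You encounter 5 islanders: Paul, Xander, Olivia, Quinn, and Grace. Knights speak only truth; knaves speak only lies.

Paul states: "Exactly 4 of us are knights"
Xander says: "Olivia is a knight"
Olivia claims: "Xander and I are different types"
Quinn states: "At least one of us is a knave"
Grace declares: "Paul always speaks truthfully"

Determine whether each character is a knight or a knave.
Paul is a knave.
Xander is a knave.
Olivia is a knave.
Quinn is a knight.
Grace is a knave.

Verification:
- Paul (knave) says "Exactly 4 of us are knights" - this is FALSE (a lie) because there are 1 knights.
- Xander (knave) says "Olivia is a knight" - this is FALSE (a lie) because Olivia is a knave.
- Olivia (knave) says "Xander and I are different types" - this is FALSE (a lie) because Olivia is a knave and Xander is a knave.
- Quinn (knight) says "At least one of us is a knave" - this is TRUE because Paul, Xander, Olivia, and Grace are knaves.
- Grace (knave) says "Paul always speaks truthfully" - this is FALSE (a lie) because Paul is a knave.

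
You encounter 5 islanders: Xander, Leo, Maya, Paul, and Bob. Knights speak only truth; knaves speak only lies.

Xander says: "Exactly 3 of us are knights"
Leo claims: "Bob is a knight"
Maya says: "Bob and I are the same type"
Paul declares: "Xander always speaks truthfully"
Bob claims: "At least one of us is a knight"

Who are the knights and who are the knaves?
Xander is a knave.
Leo is a knight.
Maya is a knave.
Paul is a knave.
Bob is a knight.

Verification:
- Xander (knave) says "Exactly 3 of us are knights" - this is FALSE (a lie) because there are 2 knights.
- Leo (knight) says "Bob is a knight" - this is TRUE because Bob is a knight.
- Maya (knave) says "Bob and I are the same type" - this is FALSE (a lie) because Maya is a knave and Bob is a knight.
- Paul (knave) says "Xander always speaks truthfully" - this is FALSE (a lie) because Xander is a knave.
- Bob (knight) says "At least one of us is a knight" - this is TRUE because Leo and Bob are knights.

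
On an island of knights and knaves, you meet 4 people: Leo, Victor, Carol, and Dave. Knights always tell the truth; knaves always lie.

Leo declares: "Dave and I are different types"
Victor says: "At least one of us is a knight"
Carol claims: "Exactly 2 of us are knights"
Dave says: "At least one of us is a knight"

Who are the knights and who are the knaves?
Leo is a knave.
Victor is a knave.
Carol is a knave.
Dave is a knave.

Verification:
- Leo (knave) says "Dave and I are different types" - this is FALSE (a lie) because Leo is a knave and Dave is a knave.
- Victor (knave) says "At least one of us is a knight" - this is FALSE (a lie) because no one is a knight.
- Carol (knave) says "Exactly 2 of us are knights" - this is FALSE (a lie) because there are 0 knights.
- Dave (knave) says "At least one of us is a knight" - this is FALSE (a lie) because no one is a knight.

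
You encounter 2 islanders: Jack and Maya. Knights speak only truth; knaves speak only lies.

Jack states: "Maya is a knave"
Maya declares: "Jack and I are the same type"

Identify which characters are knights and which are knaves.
Jack is a knight.
Maya is a knave.

Verification:
- Jack (knight) says "Maya is a knave" - this is TRUE because Maya is a knave.
- Maya (knave) says "Jack and I are the same type" - this is FALSE (a lie) because Maya is a knave and Jack is a knight.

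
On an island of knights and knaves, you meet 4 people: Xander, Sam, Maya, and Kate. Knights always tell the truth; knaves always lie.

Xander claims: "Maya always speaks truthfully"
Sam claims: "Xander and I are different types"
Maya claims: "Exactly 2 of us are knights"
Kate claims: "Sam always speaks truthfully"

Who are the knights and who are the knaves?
Xander is a knave.
Sam is a knave.
Maya is a knave.
Kate is a knave.

Verification:
- Xander (knave) says "Maya always speaks truthfully" - this is FALSE (a lie) because Maya is a knave.
- Sam (knave) says "Xander and I are different types" - this is FALSE (a lie) because Sam is a knave and Xander is a knave.
- Maya (knave) says "Exactly 2 of us are knights" - this is FALSE (a lie) because there are 0 knights.
- Kate (knave) says "Sam always speaks truthfully" - this is FALSE (a lie) because Sam is a knave.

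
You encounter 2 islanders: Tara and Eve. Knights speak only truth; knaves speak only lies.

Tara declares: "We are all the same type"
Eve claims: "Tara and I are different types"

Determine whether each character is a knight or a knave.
Tara is a knave.
Eve is a knight.

Verification:
- Tara (knave) says "We are all the same type" - this is FALSE (a lie) because Eve is a knight and Tara is a knave.
- Eve (knight) says "Tara and I are different types" - this is TRUE because Eve is a knight and Tara is a knave.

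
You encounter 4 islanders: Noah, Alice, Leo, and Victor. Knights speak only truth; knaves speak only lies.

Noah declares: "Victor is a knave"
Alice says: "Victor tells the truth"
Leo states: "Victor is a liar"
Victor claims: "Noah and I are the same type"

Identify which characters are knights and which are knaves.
Noah is a knight.
Alice is a knave.
Leo is a knight.
Victor is a knave.

Verification:
- Noah (knight) says "Victor is a knave" - this is TRUE because Victor is a knave.
- Alice (knave) says "Victor tells the truth" - this is FALSE (a lie) because Victor is a knave.
- Leo (knight) says "Victor is a liar" - this is TRUE because Victor is a knave.
- Victor (knave) says "Noah and I are the same type" - this is FALSE (a lie) because Victor is a knave and Noah is a knight.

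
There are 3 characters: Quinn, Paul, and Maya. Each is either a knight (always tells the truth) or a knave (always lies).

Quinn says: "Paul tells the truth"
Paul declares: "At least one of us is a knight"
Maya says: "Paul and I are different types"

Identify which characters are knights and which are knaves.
Quinn is a knave.
Paul is a knave.
Maya is a knave.

Verification:
- Quinn (knave) says "Paul tells the truth" - this is FALSE (a lie) because Paul is a knave.
- Paul (knave) says "At least one of us is a knight" - this is FALSE (a lie) because no one is a knight.
- Maya (knave) says "Paul and I are different types" - this is FALSE (a lie) because Maya is a knave and Paul is a knave.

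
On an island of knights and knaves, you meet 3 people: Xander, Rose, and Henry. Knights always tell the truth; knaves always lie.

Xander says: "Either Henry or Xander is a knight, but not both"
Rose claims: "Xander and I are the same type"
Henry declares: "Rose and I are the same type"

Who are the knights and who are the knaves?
Xander is a knight.
Rose is a knight.
Henry is a knave.

Verification:
- Xander (knight) says "Either Henry or Xander is a knight, but not both" - this is TRUE because Henry is a knave and Xander is a knight.
- Rose (knight) says "Xander and I are the same type" - this is TRUE because Rose is a knight and Xander is a knight.
- Henry (knave) says "Rose and I are the same type" - this is FALSE (a lie) because Henry is a knave and Rose is a knight.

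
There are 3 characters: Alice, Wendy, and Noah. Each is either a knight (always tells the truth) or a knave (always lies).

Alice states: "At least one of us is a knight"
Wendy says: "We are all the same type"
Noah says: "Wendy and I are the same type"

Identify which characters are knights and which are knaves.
Alice is a knight.
Wendy is a knight.
Noah is a knight.

Verification:
- Alice (knight) says "At least one of us is a knight" - this is TRUE because Alice, Wendy, and Noah are knights.
- Wendy (knight) says "We are all the same type" - this is TRUE because Alice, Wendy, and Noah are knights.
- Noah (knight) says "Wendy and I are the same type" - this is TRUE because Noah is a knight and Wendy is a knight.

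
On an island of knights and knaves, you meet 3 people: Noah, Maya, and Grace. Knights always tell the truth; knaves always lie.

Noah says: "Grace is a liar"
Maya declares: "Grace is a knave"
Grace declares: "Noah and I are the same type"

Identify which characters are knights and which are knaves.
Noah is a knight.
Maya is a knight.
Grace is a knave.

Verification:
- Noah (knight) says "Grace is a liar" - this is TRUE because Grace is a knave.
- Maya (knight) says "Grace is a knave" - this is TRUE because Grace is a knave.
- Grace (knave) says "Noah and I are the same type" - this is FALSE (a lie) because Grace is a knave and Noah is a knight.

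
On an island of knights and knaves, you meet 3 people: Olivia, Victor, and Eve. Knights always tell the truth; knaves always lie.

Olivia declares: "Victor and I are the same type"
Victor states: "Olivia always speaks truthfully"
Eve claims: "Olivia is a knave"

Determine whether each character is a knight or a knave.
Olivia is a knight.
Victor is a knight.
Eve is a knave.

Verification:
- Olivia (knight) says "Victor and I are the same type" - this is TRUE because Olivia is a knight and Victor is a knight.
- Victor (knight) says "Olivia always speaks truthfully" - this is TRUE because Olivia is a knight.
- Eve (knave) says "Olivia is a knave" - this is FALSE (a lie) because Olivia is a knight.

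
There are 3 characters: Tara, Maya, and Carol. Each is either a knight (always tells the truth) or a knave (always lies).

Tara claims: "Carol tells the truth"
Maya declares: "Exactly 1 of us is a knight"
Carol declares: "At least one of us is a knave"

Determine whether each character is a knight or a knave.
Tara is a knight.
Maya is a knave.
Carol is a knight.

Verification:
- Tara (knight) says "Carol tells the truth" - this is TRUE because Carol is a knight.
- Maya (knave) says "Exactly 1 of us is a knight" - this is FALSE (a lie) because there are 2 knights.
- Carol (knight) says "At least one of us is a knave" - this is TRUE because Maya is a knave.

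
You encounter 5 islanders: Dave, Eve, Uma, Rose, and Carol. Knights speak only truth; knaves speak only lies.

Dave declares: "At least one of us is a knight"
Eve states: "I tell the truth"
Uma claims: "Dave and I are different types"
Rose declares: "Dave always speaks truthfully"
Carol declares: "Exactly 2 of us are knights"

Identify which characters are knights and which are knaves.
Dave is a knave.
Eve is a knave.
Uma is a knave.
Rose is a knave.
Carol is a knave.

Verification:
- Dave (knave) says "At least one of us is a knight" - this is FALSE (a lie) because no one is a knight.
- Eve (knave) says "I tell the truth" - this is FALSE (a lie) because Eve is a knave.
- Uma (knave) says "Dave and I are different types" - this is FALSE (a lie) because Uma is a knave and Dave is a knave.
- Rose (knave) says "Dave always speaks truthfully" - this is FALSE (a lie) because Dave is a knave.
- Carol (knave) says "Exactly 2 of us are knights" - this is FALSE (a lie) because there are 0 knights.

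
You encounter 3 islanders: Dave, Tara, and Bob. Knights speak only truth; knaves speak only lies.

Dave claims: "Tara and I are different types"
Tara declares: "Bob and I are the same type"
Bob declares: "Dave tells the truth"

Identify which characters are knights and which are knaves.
Dave is a knight.
Tara is a knave.
Bob is a knight.

Verification:
- Dave (knight) says "Tara and I are different types" - this is TRUE because Dave is a knight and Tara is a knave.
- Tara (knave) says "Bob and I are the same type" - this is FALSE (a lie) because Tara is a knave and Bob is a knight.
- Bob (knight) says "Dave tells the truth" - this is TRUE because Dave is a knight.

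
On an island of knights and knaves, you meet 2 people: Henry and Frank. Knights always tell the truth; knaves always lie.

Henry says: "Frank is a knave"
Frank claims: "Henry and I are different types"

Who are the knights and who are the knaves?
Henry is a knave.
Frank is a knight.

Verification:
- Henry (knave) says "Frank is a knave" - this is FALSE (a lie) because Frank is a knight.
- Frank (knight) says "Henry and I are different types" - this is TRUE because Frank is a knight and Henry is a knave.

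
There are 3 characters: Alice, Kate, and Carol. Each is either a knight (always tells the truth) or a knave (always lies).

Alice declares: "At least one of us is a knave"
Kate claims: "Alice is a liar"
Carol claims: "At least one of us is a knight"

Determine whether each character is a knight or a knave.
Alice is a knight.
Kate is a knave.
Carol is a knight.

Verification:
- Alice (knight) says "At least one of us is a knave" - this is TRUE because Kate is a knave.
- Kate (knave) says "Alice is a liar" - this is FALSE (a lie) because Alice is a knight.
- Carol (knight) says "At least one of us is a knight" - this is TRUE because Alice and Carol are knights.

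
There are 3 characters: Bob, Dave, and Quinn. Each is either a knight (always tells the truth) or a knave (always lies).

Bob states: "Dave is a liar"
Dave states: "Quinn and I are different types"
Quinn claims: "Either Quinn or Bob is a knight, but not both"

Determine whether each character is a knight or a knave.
Bob is a knave.
Dave is a knight.
Quinn is a knave.

Verification:
- Bob (knave) says "Dave is a liar" - this is FALSE (a lie) because Dave is a knight.
- Dave (knight) says "Quinn and I are different types" - this is TRUE because Dave is a knight and Quinn is a knave.
- Quinn (knave) says "Either Quinn or Bob is a knight, but not both" - this is FALSE (a lie) because Quinn is a knave and Bob is a knave.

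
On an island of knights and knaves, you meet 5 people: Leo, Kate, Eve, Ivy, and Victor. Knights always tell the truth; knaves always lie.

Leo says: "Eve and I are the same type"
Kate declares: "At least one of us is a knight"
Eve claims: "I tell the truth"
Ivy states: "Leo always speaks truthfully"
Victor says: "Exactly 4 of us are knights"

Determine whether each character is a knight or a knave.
Leo is a knave.
Kate is a knight.
Eve is a knight.
Ivy is a knave.
Victor is a knave.

Verification:
- Leo (knave) says "Eve and I are the same type" - this is FALSE (a lie) because Leo is a knave and Eve is a knight.
- Kate (knight) says "At least one of us is a knight" - this is TRUE because Kate and Eve are knights.
- Eve (knight) says "I tell the truth" - this is TRUE because Eve is a knight.
- Ivy (knave) says "Leo always speaks truthfully" - this is FALSE (a lie) because Leo is a knave.
- Victor (knave) says "Exactly 4 of us are knights" - this is FALSE (a lie) because there are 2 knights.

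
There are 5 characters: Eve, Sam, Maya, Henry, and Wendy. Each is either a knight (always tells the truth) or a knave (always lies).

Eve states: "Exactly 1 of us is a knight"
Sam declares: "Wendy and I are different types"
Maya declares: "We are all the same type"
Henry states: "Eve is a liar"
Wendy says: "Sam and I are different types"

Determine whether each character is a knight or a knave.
Eve is a knight.
Sam is a knave.
Maya is a knave.
Henry is a knave.
Wendy is a knave.

Verification:
- Eve (knight) says "Exactly 1 of us is a knight" - this is TRUE because there are 1 knights.
- Sam (knave) says "Wendy and I are different types" - this is FALSE (a lie) because Sam is a knave and Wendy is a knave.
- Maya (knave) says "We are all the same type" - this is FALSE (a lie) because Eve is a knight and Sam, Maya, Henry, and Wendy are knaves.
- Henry (knave) says "Eve is a liar" - this is FALSE (a lie) because Eve is a knight.
- Wendy (knave) says "Sam and I are different types" - this is FALSE (a lie) because Wendy is a knave and Sam is a knave.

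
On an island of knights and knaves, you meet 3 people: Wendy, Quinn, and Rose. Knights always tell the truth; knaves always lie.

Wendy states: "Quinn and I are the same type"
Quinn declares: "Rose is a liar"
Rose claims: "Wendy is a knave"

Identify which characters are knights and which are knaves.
Wendy is a knight.
Quinn is a knight.
Rose is a knave.

Verification:
- Wendy (knight) says "Quinn and I are the same type" - this is TRUE because Wendy is a knight and Quinn is a knight.
- Quinn (knight) says "Rose is a liar" - this is TRUE because Rose is a knave.
- Rose (knave) says "Wendy is a knave" - this is FALSE (a lie) because Wendy is a knight.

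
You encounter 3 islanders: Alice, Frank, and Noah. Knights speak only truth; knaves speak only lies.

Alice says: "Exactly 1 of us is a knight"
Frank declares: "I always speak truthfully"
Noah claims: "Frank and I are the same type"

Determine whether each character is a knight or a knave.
Alice is a knave.
Frank is a knight.
Noah is a knight.

Verification:
- Alice (knave) says "Exactly 1 of us is a knight" - this is FALSE (a lie) because there are 2 knights.
- Frank (knight) says "I always speak truthfully" - this is TRUE because Frank is a knight.
- Noah (knight) says "Frank and I are the same type" - this is TRUE because Noah is a knight and Frank is a knight.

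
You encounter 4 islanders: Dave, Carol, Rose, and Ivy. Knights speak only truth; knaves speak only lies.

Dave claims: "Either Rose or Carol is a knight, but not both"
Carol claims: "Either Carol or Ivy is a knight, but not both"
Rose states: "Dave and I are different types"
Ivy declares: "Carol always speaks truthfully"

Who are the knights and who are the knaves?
Dave is a knave.
Carol is a knave.
Rose is a knave.
Ivy is a knave.

Verification:
- Dave (knave) says "Either Rose or Carol is a knight, but not both" - this is FALSE (a lie) because Rose is a knave and Carol is a knave.
- Carol (knave) says "Either Carol or Ivy is a knight, but not both" - this is FALSE (a lie) because Carol is a knave and Ivy is a knave.
- Rose (knave) says "Dave and I are different types" - this is FALSE (a lie) because Rose is a knave and Dave is a knave.
- Ivy (knave) says "Carol always speaks truthfully" - this is FALSE (a lie) because Carol is a knave.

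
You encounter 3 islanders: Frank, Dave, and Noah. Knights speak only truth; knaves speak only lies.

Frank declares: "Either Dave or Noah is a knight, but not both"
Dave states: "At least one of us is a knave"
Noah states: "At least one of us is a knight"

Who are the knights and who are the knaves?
Frank is a knave.
Dave is a knight.
Noah is a knight.

Verification:
- Frank (knave) says "Either Dave or Noah is a knight, but not both" - this is FALSE (a lie) because Dave is a knight and Noah is a knight.
- Dave (knight) says "At least one of us is a knave" - this is TRUE because Frank is a knave.
- Noah (knight) says "At least one of us is a knight" - this is TRUE because Dave and Noah are knights.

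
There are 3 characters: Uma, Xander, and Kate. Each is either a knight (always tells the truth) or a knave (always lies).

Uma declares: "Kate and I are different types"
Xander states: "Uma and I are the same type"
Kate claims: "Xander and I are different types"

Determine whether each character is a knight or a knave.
Uma is a knight.
Xander is a knave.
Kate is a knave.

Verification:
- Uma (knight) says "Kate and I are different types" - this is TRUE because Uma is a knight and Kate is a knave.
- Xander (knave) says "Uma and I are the same type" - this is FALSE (a lie) because Xander is a knave and Uma is a knight.
- Kate (knave) says "Xander and I are different types" - this is FALSE (a lie) because Kate is a knave and Xander is a knave.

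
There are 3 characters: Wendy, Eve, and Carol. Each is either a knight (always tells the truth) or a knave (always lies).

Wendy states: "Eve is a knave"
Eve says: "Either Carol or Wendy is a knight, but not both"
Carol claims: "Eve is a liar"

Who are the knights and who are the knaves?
Wendy is a knight.
Eve is a knave.
Carol is a knight.

Verification:
- Wendy (knight) says "Eve is a knave" - this is TRUE because Eve is a knave.
- Eve (knave) says "Either Carol or Wendy is a knight, but not both" - this is FALSE (a lie) because Carol is a knight and Wendy is a knight.
- Carol (knight) says "Eve is a liar" - this is TRUE because Eve is a knave.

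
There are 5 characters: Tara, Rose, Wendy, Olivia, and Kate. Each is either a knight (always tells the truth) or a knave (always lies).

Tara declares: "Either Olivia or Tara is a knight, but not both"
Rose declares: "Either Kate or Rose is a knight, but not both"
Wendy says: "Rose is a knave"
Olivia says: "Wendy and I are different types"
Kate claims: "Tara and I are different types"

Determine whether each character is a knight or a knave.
Tara is a knave.
Rose is a knight.
Wendy is a knave.
Olivia is a knave.
Kate is a knave.

Verification:
- Tara (knave) says "Either Olivia or Tara is a knight, but not both" - this is FALSE (a lie) because Olivia is a knave and Tara is a knave.
- Rose (knight) says "Either Kate or Rose is a knight, but not both" - this is TRUE because Kate is a knave and Rose is a knight.
- Wendy (knave) says "Rose is a knave" - this is FALSE (a lie) because Rose is a knight.
- Olivia (knave) says "Wendy and I are different types" - this is FALSE (a lie) because Olivia is a knave and Wendy is a knave.
- Kate (knave) says "Tara and I are different types" - this is FALSE (a lie) because Kate is a knave and Tara is a knave.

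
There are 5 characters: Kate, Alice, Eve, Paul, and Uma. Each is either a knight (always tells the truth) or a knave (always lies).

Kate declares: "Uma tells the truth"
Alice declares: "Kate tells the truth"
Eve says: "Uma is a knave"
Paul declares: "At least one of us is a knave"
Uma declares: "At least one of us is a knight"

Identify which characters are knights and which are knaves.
Kate is a knight.
Alice is a knight.
Eve is a knave.
Paul is a knight.
Uma is a knight.

Verification:
- Kate (knight) says "Uma tells the truth" - this is TRUE because Uma is a knight.
- Alice (knight) says "Kate tells the truth" - this is TRUE because Kate is a knight.
- Eve (knave) says "Uma is a knave" - this is FALSE (a lie) because Uma is a knight.
- Paul (knight) says "At least one of us is a knave" - this is TRUE because Eve is a knave.
- Uma (knight) says "At least one of us is a knight" - this is TRUE because Kate, Alice, Paul, and Uma are knights.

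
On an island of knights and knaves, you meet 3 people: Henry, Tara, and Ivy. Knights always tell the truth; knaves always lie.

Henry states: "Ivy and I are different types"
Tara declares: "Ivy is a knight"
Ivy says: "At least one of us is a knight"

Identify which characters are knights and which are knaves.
Henry is a knave.
Tara is a knave.
Ivy is a knave.

Verification:
- Henry (knave) says "Ivy and I are different types" - this is FALSE (a lie) because Henry is a knave and Ivy is a knave.
- Tara (knave) says "Ivy is a knight" - this is FALSE (a lie) because Ivy is a knave.
- Ivy (knave) says "At least one of us is a knight" - this is FALSE (a lie) because no one is a knight.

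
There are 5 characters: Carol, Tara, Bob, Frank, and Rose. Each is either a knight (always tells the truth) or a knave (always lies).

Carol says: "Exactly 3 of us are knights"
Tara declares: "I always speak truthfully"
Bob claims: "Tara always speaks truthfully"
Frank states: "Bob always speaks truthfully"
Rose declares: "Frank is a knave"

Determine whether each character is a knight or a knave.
Carol is a knave.
Tara is a knave.
Bob is a knave.
Frank is a knave.
Rose is a knight.

Verification:
- Carol (knave) says "Exactly 3 of us are knights" - this is FALSE (a lie) because there are 1 knights.
- Tara (knave) says "I always speak truthfully" - this is FALSE (a lie) because Tara is a knave.
- Bob (knave) says "Tara always speaks truthfully" - this is FALSE (a lie) because Tara is a knave.
- Frank (knave) says "Bob always speaks truthfully" - this is FALSE (a lie) because Bob is a knave.
- Rose (knight) says "Frank is a knave" - this is TRUE because Frank is a knave.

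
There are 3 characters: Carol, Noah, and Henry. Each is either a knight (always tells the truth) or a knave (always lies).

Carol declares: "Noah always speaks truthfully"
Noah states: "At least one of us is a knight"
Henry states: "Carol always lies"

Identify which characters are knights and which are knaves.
Carol is a knight.
Noah is a knight.
Henry is a knave.

Verification:
- Carol (knight) says "Noah always speaks truthfully" - this is TRUE because Noah is a knight.
- Noah (knight) says "At least one of us is a knight" - this is TRUE because Carol and Noah are knights.
- Henry (knave) says "Carol always lies" - this is FALSE (a lie) because Carol is a knight.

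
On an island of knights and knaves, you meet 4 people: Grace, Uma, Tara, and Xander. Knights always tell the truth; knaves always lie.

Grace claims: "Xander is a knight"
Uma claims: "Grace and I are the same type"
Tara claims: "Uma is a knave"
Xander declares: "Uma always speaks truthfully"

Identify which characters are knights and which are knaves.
Grace is a knight.
Uma is a knight.
Tara is a knave.
Xander is a knight.

Verification:
- Grace (knight) says "Xander is a knight" - this is TRUE because Xander is a knight.
- Uma (knight) says "Grace and I are the same type" - this is TRUE because Uma is a knight and Grace is a knight.
- Tara (knave) says "Uma is a knave" - this is FALSE (a lie) because Uma is a knight.
- Xander (knight) says "Uma always speaks truthfully" - this is TRUE because Uma is a knight.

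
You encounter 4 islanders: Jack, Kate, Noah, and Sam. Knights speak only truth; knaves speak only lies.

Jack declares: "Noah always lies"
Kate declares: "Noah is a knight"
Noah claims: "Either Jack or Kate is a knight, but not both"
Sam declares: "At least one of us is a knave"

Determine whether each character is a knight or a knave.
Jack is a knave.
Kate is a knight.
Noah is a knight.
Sam is a knight.

Verification:
- Jack (knave) says "Noah always lies" - this is FALSE (a lie) because Noah is a knight.
- Kate (knight) says "Noah is a knight" - this is TRUE because Noah is a knight.
- Noah (knight) says "Either Jack or Kate is a knight, but not both" - this is TRUE because Jack is a knave and Kate is a knight.
- Sam (knight) says "At least one of us is a knave" - this is TRUE because Jack is a knave.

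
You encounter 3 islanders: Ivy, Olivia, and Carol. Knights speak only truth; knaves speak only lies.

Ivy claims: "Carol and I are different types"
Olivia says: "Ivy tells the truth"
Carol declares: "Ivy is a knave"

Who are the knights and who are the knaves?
Ivy is a knight.
Olivia is a knight.
Carol is a knave.

Verification:
- Ivy (knight) says "Carol and I are different types" - this is TRUE because Ivy is a knight and Carol is a knave.
- Olivia (knight) says "Ivy tells the truth" - this is TRUE because Ivy is a knight.
- Carol (knave) says "Ivy is a knave" - this is FALSE (a lie) because Ivy is a knight.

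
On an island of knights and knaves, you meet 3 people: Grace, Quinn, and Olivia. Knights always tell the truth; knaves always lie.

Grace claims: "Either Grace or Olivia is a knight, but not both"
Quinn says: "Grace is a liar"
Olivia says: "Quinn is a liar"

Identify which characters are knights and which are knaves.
Grace is a knave.
Quinn is a knight.
Olivia is a knave.

Verification:
- Grace (knave) says "Either Grace or Olivia is a knight, but not both" - this is FALSE (a lie) because Grace is a knave and Olivia is a knave.
- Quinn (knight) says "Grace is a liar" - this is TRUE because Grace is a knave.
- Olivia (knave) says "Quinn is a liar" - this is FALSE (a lie) because Quinn is a knight.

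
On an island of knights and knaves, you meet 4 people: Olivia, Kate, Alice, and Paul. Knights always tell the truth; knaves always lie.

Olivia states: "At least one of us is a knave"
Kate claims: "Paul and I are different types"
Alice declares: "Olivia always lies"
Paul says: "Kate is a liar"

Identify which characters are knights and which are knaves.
Olivia is a knight.
Kate is a knight.
Alice is a knave.
Paul is a knave.

Verification:
- Olivia (knight) says "At least one of us is a knave" - this is TRUE because Alice and Paul are knaves.
- Kate (knight) says "Paul and I are different types" - this is TRUE because Kate is a knight and Paul is a knave.
- Alice (knave) says "Olivia always lies" - this is FALSE (a lie) because Olivia is a knight.
- Paul (knave) says "Kate is a liar" - this is FALSE (a lie) because Kate is a knight.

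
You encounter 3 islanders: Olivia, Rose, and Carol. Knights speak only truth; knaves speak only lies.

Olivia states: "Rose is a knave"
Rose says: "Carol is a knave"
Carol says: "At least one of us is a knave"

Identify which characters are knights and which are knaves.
Olivia is a knight.
Rose is a knave.
Carol is a knight.

Verification:
- Olivia (knight) says "Rose is a knave" - this is TRUE because Rose is a knave.
- Rose (knave) says "Carol is a knave" - this is FALSE (a lie) because Carol is a knight.
- Carol (knight) says "At least one of us is a knave" - this is TRUE because Rose is a knave.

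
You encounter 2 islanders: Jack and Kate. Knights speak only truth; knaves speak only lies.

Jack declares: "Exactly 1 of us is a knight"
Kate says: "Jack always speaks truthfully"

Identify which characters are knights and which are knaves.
Jack is a knave.
Kate is a knave.

Verification:
- Jack (knave) says "Exactly 1 of us is a knight" - this is FALSE (a lie) because there are 0 knights.
- Kate (knave) says "Jack always speaks truthfully" - this is FALSE (a lie) because Jack is a knave.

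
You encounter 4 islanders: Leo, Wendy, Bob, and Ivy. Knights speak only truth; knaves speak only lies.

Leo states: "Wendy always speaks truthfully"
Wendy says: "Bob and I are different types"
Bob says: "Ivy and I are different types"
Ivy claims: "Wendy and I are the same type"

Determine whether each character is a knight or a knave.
Leo is a knight.
Wendy is a knight.
Bob is a knave.
Ivy is a knave.

Verification:
- Leo (knight) says "Wendy always speaks truthfully" - this is TRUE because Wendy is a knight.
- Wendy (knight) says "Bob and I are different types" - this is TRUE because Wendy is a knight and Bob is a knave.
- Bob (knave) says "Ivy and I are different types" - this is FALSE (a lie) because Bob is a knave and Ivy is a knave.
- Ivy (knave) says "Wendy and I are the same type" - this is FALSE (a lie) because Ivy is a knave and Wendy is a knight.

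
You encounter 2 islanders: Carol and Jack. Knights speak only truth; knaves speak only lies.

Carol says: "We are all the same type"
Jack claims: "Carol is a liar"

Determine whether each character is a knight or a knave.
Carol is a knave.
Jack is a knight.

Verification:
- Carol (knave) says "We are all the same type" - this is FALSE (a lie) because Jack is a knight and Carol is a knave.
- Jack (knight) says "Carol is a liar" - this is TRUE because Carol is a knave.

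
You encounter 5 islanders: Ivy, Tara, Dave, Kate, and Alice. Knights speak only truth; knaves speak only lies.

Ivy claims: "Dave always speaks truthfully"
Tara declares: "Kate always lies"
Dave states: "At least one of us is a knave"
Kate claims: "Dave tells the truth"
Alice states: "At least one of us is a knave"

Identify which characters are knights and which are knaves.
Ivy is a knight.
Tara is a knave.
Dave is a knight.
Kate is a knight.
Alice is a knight.

Verification:
- Ivy (knight) says "Dave always speaks truthfully" - this is TRUE because Dave is a knight.
- Tara (knave) says "Kate always lies" - this is FALSE (a lie) because Kate is a knight.
- Dave (knight) says "At least one of us is a knave" - this is TRUE because Tara is a knave.
- Kate (knight) says "Dave tells the truth" - this is TRUE because Dave is a knight.
- Alice (knight) says "At least one of us is a knave" - this is TRUE because Tara is a knave.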